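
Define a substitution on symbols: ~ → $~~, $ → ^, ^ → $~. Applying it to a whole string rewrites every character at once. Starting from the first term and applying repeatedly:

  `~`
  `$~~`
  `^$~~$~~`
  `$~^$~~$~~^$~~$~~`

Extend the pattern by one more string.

^$~~$~^$~~$~~^$~~$~~$~^$~~$~~^$~~$~~

Applying the rule to each of the 16 symbols of $~^$~~$~~^$~~$~~ gives the pieces ^ $~~ $~ ^ $~~ $~~ ^ $~~ $~~ $~ ^ $~~ $~~ ^ $~~ $~~, which concatenate to the answer.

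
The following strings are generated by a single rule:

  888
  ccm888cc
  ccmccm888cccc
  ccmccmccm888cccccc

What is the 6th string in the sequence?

ccmccmccmccmccm888cccccccccc

s(k+1) = ccm·s(k)·cc, so each term gains ccm as a prefix and cc as a suffix.
From ccmccmccm888cccccc, 2 further steps: ccmccmccm888cccccc → ccmccmccmccm888cccccccc → (answer).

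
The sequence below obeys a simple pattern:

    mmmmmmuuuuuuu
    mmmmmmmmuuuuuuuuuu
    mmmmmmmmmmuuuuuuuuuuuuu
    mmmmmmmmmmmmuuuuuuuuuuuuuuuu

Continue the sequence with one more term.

mmmmmmmmmmmmmmuuuuuuuuuuuuuuuuuuu

Each string has the form m^{2n+2} u^{3n+1}, where the shown terms are n = 2, 3, 4, 5.
Setting n = 6 gives 14, 19 characters in each block.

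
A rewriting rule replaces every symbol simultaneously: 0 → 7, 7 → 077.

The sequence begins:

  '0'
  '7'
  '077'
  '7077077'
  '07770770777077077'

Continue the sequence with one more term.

70770770777077077707707707770770777077077

Replace each of the 17 characters of 07770770777077077 in place — 7 077 077 077 7 077 077 7 077 077 077 7 077 077 7 077 077 — and concatenate.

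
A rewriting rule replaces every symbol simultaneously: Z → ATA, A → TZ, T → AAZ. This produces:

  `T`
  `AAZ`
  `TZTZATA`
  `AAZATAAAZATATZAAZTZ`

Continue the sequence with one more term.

Applying the rule to each of the 19 symbols of AAZATAAAZATATZAAZTZ gives the pieces TZ TZ ATA TZ AAZ TZ TZ TZ ATA TZ AAZ TZ AAZ ATA TZ TZ ATA AAZ ATA, which concatenate to the answer.

TZTZATATZAAZTZTZTZATATZAAZTZAAZATATZTZATAAAZATA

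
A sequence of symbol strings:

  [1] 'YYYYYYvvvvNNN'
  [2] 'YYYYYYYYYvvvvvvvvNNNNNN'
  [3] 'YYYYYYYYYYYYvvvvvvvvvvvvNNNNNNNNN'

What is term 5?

Each string has the form Y^{3n+3} v^{4n} N^{3n} (n = 1, 2, …).
For term 5, n = 5, so the run lengths are 18, 20, 15.

YYYYYYYYYYYYYYYYYYvvvvvvvvvvvvvvvvvvvvNNNNNNNNNNNNNNN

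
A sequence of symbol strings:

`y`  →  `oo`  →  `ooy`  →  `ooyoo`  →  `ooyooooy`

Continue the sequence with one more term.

This is a Fibonacci-style word recurrence s(k) = s(k−1)·s(k−2): e.g. oo·y = ooy.
So term 6 is ooyooooy·ooyoo.

ooyooooyooyoo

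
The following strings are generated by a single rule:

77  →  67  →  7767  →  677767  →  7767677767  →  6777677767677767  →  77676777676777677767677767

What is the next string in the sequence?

From term 3 onward, concatenate the second-to-last term with the last: 77·67 = 7767, 67·7767 = 677767, …
The next term joins 6777677767677767 and 77676777676777677767677767.

677767776767776777676777676777677767677767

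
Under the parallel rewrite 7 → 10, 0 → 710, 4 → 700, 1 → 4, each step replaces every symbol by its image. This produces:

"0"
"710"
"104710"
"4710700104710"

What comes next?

700104710107107104710700104710

Applying the rule to each of the 13 symbols of 4710700104710 gives the pieces 700 10 4 710 10 710 710 4 710 700 10 4 710, which concatenate to the answer.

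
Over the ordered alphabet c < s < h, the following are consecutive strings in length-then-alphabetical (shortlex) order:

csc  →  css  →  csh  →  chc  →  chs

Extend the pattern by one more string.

Treat chs as a base-3 numeral over the given alphabet and add one, carrying through any trailing h's.

chh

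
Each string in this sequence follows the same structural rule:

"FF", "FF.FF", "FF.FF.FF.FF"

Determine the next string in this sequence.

s(k+1) = s(k)·.·s(k) — each term doubles the last with '.' between the halves.
So the next term is two copies of FF.FF.FF.FF with '.' between the halves.

FF.FF.FF.FF.FF.FF.FF.FF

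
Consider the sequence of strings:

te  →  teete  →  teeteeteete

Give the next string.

Each string is two copies of the previous one joined by 'e'.
So the next term is two copies of teeteeteete with 'e' between the halves.

teeteeteeteeteeteeteete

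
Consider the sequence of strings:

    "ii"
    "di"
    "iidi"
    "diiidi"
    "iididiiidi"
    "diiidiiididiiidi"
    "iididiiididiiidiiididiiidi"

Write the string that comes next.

This is a Fibonacci-style word recurrence s(k) = s(k−2)·s(k−1): e.g. ii·di = iidi.
Continuing: diiidiiididiiidi · iididiiididiiidiiididiiidi gives term 8.

diiidiiididiiidiiididiiididiiidiiididiiidi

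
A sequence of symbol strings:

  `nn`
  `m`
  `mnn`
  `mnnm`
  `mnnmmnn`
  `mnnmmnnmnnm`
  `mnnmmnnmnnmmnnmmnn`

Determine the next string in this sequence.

mnnmmnnmnnmmnnmmnnmnnmmnnmnnm

Each term (from the third on) is the previous term followed by the one before it: term 3 = m·nn = mnn.
The next term joins mnnmmnnmnnmmnnmmnn and mnnmmnnmnnm.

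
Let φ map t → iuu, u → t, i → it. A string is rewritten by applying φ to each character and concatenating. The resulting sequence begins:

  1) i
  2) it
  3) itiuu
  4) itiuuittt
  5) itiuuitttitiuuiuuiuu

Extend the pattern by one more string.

φ(itiuuitttitiuuiuuiuu) expands symbol-by-symbol to it iuu it t t it iuu iuu iuu it iuu it t t it t t it t t; joining the 20 pieces gives the next term.

itiuuitttitiuuiuuiuuitiuuitttitttittt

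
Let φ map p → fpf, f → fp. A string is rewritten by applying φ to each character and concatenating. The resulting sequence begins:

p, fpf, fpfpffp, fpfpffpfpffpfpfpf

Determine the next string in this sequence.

φ(fpfpffpfpffpfpfpf) expands symbol-by-symbol to fp fpf fp fpf fp fp fpf fp fpf fp fp fpf fp fpf fp fpf fp; joining the 17 pieces gives the next term.

fpfpffpfpffpfpfpffpfpffpfpfpffpfpffpfpffp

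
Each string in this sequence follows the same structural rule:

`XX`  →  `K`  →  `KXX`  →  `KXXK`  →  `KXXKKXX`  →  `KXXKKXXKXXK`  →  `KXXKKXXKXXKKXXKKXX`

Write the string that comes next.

Each term (from the third on) is the previous term followed by the one before it: term 3 = K·XX = KXX.
So term 8 is KXXKKXXKXXKKXXKKXX·KXXKKXXKXXK.

KXXKKXXKXXKKXXKKXXKXXKKXXKXXK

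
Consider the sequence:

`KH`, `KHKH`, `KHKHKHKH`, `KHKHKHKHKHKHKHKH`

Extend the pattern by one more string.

Every step duplicates the string.
Doubling KHKHKHKHKHKHKHKH:

KHKHKHKHKHKHKHKHKHKHKHKHKHKHKHKH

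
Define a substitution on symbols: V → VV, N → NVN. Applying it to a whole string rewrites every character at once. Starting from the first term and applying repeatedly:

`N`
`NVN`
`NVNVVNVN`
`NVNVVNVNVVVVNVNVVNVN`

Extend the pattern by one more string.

Rewriting the 20 symbols of NVNVVNVNVVVVNVNVVNVN one by one yields NVN VV NVN VV VV NVN VV NVN VV VV VV VV NVN VV NVN VV VV NVN VV NVN; concatenated:

NVNVVNVNVVVVNVNVVNVNVVVVVVVVNVNVVNVNVVVVNVNVVNVN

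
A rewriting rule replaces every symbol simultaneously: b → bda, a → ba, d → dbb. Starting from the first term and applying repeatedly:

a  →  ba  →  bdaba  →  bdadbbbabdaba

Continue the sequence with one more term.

Rewriting the 13 symbols of bdadbbbabdaba one by one yields bda dbb ba dbb bda bda bda ba bda dbb ba bda ba; concatenated:

bdadbbbadbbbdabdabdababdadbbbabdaba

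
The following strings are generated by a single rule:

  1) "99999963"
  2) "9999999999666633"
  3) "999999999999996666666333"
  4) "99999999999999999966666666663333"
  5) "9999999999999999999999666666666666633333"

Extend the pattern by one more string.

Term n consists of 4n+2 9's, followed by 3n-2 6's, followed by n 3's (n = 1, 2, …).
Setting n = 6 gives 26, 16, 6 characters in each block.

999999999999999999999999996666666666666666333333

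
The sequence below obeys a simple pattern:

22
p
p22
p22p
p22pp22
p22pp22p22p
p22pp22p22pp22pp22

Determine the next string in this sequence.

Each term (from the third on) is the previous term followed by the one before it: term 3 = p·22 = p22.
So term 8 is p22pp22p22pp22pp22·p22pp22p22p.

p22pp22p22pp22pp22p22pp22p22p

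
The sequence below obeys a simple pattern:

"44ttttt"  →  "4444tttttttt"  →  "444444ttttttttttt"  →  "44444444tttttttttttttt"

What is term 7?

44444444444444ttttttttttttttttttttttt

Term n consists of 2n 4's, followed by 3n+2 t's (n = 1, 2, …).
For term 7, n = 7, so the run lengths are 14, 23.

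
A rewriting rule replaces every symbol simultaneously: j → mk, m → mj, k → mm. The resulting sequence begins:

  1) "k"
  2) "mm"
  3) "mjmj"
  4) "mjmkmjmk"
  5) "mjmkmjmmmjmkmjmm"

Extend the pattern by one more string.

Replace each of the 16 characters of mjmkmjmmmjmkmjmm in place — mj mk mj mm mj mk mj mj mj mk mj mm mj mk mj mj — and concatenate.

mjmkmjmmmjmkmjmjmjmkmjmmmjmkmjmj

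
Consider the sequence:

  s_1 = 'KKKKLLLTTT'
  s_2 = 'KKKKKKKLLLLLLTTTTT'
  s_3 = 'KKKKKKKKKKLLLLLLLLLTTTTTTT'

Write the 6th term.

Reading off run lengths: K runs 4, 7, 10; L runs 3, 6, 9; T runs 3, 5, 7 — each is linear in n (n = 1, 2, …).
For term 6, n = 6, so the run lengths are 19, 18, 13.

KKKKKKKKKKKKKKKKKKKLLLLLLLLLLLLLLLLLLTTTTTTTTTTTTT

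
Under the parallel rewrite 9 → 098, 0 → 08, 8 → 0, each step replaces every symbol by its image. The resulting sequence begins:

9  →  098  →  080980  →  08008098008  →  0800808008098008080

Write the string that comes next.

08008080080080800809800808008008

Applying the rule to each of the 19 symbols of 0800808008098008080 gives the pieces 08 0 08 08 0 08 0 08 08 0 08 098 0 08 08 0 08 0 08, which concatenate to the answer.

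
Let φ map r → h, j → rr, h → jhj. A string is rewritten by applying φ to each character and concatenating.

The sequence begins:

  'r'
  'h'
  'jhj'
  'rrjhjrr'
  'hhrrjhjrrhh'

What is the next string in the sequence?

Expanding hhrrjhjrrhh: h→jhj, h→jhj, r→h, r→h, j→rr, h→jhj, j→rr, r→h, r→h, h→jhj, h→jhj. Concatenated: jhj jhj h h rr jhj rr h h jhj jhj.

jhjjhjhhrrjhjrrhhjhjjhj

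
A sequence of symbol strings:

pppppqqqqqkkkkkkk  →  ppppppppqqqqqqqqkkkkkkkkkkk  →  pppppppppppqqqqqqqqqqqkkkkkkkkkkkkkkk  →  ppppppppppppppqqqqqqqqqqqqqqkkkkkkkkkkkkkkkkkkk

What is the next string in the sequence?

Reading off run lengths: p runs 5, 8, 11, 14; q runs 5, 8, 11, 14; k runs 7, 11, 15, 19 — each is linear in n (n = 1, 2, …).
Setting n = 5 gives 17, 17, 23 characters in each block.

pppppppppppppppppqqqqqqqqqqqqqqqqqkkkkkkkkkkkkkkkkkkkkkkk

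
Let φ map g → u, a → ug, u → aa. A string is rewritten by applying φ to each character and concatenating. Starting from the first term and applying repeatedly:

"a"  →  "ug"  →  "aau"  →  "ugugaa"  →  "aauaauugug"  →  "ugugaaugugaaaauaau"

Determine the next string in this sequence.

Rewriting the 18 symbols of ugugaaugugaaaauaau one by one yields aa u aa u ug ug aa u aa u ug ug ug ug aa ug ug aa; concatenated:

aauaauugugaauaauugugugugaaugugaa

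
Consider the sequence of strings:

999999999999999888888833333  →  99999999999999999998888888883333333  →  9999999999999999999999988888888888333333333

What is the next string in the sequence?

Reading off run lengths: 9 runs 15, 19, 23; 8 runs 7, 9, 11; 3 runs 5, 7, 9 — each is linear in n, where the shown terms are n = 3, 4, 5.
At n = 6 the blocks have lengths 27, 13, 11.

999999999999999999999999999888888888888833333333333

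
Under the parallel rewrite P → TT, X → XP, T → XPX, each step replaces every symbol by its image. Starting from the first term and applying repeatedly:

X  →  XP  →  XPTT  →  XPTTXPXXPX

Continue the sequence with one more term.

Rewriting each symbol of XPTTXPXXPX: X→XP, P→TT, T→XPX, T→XPX, X→XP, P→TT, X→XP, X→XP, P→TT, X→XP, which concatenates to XP TT XPX XPX XP TT XP XP TT XP.

XPTTXPXXPXXPTTXPXPTTXP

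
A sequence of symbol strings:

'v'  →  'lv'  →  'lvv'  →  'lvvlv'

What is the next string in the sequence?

lvvlvlvv

Each term (from the third on) is the previous term followed by the one before it: term 3 = lv·v = lvv.
Continuing: lvvlv · lvv gives term 5.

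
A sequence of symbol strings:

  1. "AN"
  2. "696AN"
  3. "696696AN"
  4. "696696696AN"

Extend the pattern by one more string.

696696696696AN

Every step adds 696 at the front: s(k+1) = 696·s(k).
So the next term is 696·696696696AN.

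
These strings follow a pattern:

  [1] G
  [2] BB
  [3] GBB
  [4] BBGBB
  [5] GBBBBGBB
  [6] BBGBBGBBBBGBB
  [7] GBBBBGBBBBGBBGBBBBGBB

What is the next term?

BBGBBGBBBBGBBGBBBBGBBBBGBBGBBBBGBB

This is a Fibonacci-style word recurrence s(k) = s(k−2)·s(k−1): e.g. G·BB = GBB.
The next term joins BBGBBGBBBBGBB and GBBBBGBBBBGBBGBBBBGBB.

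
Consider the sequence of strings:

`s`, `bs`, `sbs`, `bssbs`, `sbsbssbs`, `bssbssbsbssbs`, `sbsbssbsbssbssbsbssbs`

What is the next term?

This is a Fibonacci-style word recurrence s(k) = s(k−2)·s(k−1): e.g. s·bs = sbs.
Continuing: bssbssbsbssbs · sbsbssbsbssbssbsbssbs gives term 8.

bssbssbsbssbssbsbssbsbssbssbsbssbs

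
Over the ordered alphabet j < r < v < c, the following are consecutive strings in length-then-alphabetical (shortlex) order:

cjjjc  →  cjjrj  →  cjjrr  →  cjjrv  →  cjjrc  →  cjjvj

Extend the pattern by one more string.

Find the rightmost character of cjjvj below c, bump it to the next letter, and reset everything to its right to j.

cjjvr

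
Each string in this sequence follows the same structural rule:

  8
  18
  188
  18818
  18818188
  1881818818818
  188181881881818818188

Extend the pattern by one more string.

1881818818818188181881881818818818

This is a Fibonacci-style word recurrence s(k) = s(k−1)·s(k−2): e.g. 18·8 = 188.
So term 8 is 188181881881818818188·1881818818818.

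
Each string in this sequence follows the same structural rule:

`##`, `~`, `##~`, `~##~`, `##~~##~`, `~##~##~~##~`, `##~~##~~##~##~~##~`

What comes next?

~##~##~~##~##~~##~~##~##~~##~

From term 3 onward, concatenate the second-to-last term with the last: ##·~ = ##~, ~·##~ = ~##~, …
Continuing: ~##~##~~##~ · ##~~##~~##~##~~##~ gives term 8.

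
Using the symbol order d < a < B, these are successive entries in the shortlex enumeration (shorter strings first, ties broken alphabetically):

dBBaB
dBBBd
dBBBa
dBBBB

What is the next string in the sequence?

adddd

The successor of dBBBB increments the rightmost position that isn't already B and resets every position after it to d.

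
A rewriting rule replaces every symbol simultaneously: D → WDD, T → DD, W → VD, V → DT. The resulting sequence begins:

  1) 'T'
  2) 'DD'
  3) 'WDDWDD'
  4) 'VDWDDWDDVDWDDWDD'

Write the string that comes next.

Applying the rule to each of the 16 symbols of VDWDDWDDVDWDDWDD gives the pieces DT WDD VD WDD WDD VD WDD WDD DT WDD VD WDD WDD VD WDD WDD, which concatenate to the answer.

DTWDDVDWDDWDDVDWDDWDDDTWDDVDWDDWDDVDWDDWDD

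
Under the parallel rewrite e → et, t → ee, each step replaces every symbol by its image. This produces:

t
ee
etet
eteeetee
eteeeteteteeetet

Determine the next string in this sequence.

Rewriting the 16 symbols of eteeeteteteeetet one by one yields et ee et et et ee et ee et ee et et et ee et ee; concatenated:

eteeeteteteeeteeeteeeteteteeetee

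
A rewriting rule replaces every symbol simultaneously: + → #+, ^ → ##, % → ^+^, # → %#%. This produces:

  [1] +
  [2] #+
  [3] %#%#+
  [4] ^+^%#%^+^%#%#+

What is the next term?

Replace each of the 14 characters of ^+^%#%^+^%#%#+ in place — ## #+ ## ^+^ %#% ^+^ ## #+ ## ^+^ %#% ^+^ %#% #+ — and concatenate.

###+##^+^%#%^+^###+##^+^%#%^+^%#%#+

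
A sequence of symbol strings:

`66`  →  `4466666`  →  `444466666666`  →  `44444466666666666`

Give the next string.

s(k+1) = 44·s(k)·666, so each term gains 44 as a prefix and 666 as a suffix.
One more step from 44444466666666666 gives the answer.

4444444466666666666666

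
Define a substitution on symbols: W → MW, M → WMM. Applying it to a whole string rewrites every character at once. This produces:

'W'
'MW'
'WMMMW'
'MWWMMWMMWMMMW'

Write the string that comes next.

Replace each of the 13 characters of MWWMMWMMWMMMW in place — WMM MW MW WMM WMM MW WMM WMM MW WMM WMM WMM MW — and concatenate.

WMMMWMWWMMWMMMWWMMWMMMWWMMWMMWMMMW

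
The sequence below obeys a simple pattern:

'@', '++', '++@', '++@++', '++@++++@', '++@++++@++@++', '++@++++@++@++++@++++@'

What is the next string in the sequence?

This is a Fibonacci-style word recurrence s(k) = s(k−1)·s(k−2): e.g. ++·@ = ++@.
Continuing: ++@++++@++@++++@++++@ · ++@++++@++@++ gives term 8.

++@++++@++@++++@++++@++@++++@++@++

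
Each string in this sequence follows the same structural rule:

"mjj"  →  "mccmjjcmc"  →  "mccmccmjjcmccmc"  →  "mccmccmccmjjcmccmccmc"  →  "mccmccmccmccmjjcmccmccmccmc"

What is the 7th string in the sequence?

mccmccmccmccmccmccmjjcmccmccmccmccmccmc

s(k+1) = mcc·s(k)·cmc, so each term gains mcc as a prefix and cmc as a suffix.
From mccmccmccmccmjjcmccmccmccmc, 2 further steps: mccmccmccmccmjjcmccmccmccmc → mccmccmccmccmccmjjcmccmccmccmccmc → (answer).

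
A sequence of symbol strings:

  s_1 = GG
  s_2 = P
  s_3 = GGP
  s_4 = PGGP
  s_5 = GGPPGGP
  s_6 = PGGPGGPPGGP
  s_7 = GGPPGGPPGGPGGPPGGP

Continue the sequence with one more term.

PGGPGGPPGGPGGPPGGPPGGPGGPPGGP

Each term (from the third on) is the two preceding terms concatenated in order: term 3 = GG·P = GGP.
The next term joins PGGPGGPPGGP and GGPPGGPPGGPGGPPGGP.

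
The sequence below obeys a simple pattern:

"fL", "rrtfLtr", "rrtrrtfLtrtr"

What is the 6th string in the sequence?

rrtrrtrrtrrtrrtfLtrtrtrtrtr

Each term wraps the previous one in rrt on the left and tr on the right.
From rrtrrtfLtrtr, 3 further steps: rrtrrtfLtrtr → rrtrrtrrtfLtrtrtr → rrtrrtrrtrrtfLtrtrtrtr → (answer).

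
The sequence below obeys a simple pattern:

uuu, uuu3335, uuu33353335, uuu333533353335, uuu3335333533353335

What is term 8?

uuu3335333533353335333533353335

Each term is the previous one with 3335 appended.
From uuu3335333533353335, 3 further steps: uuu3335333533353335 → uuu33353335333533353335 → uuu333533353335333533353335 → (answer).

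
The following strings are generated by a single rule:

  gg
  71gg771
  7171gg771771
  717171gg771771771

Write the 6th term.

Every step adds 71 to the front and 771 to the end of the previous string.
From 717171gg771771771, 2 further steps: 717171gg771771771 → 71717171gg771771771771 → (answer).

7171717171gg771771771771771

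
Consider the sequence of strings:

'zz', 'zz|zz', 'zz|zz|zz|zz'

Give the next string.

zz|zz|zz|zz|zz|zz|zz|zz

Each string is two copies of the previous one joined by '|'.
One more doubling of zz|zz|zz|zz gives the answer.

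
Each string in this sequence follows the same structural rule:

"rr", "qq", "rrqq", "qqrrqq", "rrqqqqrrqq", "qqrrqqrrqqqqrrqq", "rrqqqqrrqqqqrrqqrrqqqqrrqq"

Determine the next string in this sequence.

From term 3 onward, concatenate the second-to-last term with the last: rr·qq = rrqq, qq·rrqq = qqrrqq, …
So term 8 is qqrrqqrrqqqqrrqq·rrqqqqrrqqqqrrqqrrqqqqrrqq.

qqrrqqrrqqqqrrqqrrqqqqrrqqqqrrqqrrqqqqrrqq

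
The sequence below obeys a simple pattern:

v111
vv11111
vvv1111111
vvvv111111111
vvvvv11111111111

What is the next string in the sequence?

vvvvvv1111111111111

Reading off run lengths: v runs 1, 2, 3, 4, 5; 1 runs 3, 5, 7, 9, 11 — each is linear in n (n = 1, 2, …).
At n = 6 the blocks have lengths 6, 13.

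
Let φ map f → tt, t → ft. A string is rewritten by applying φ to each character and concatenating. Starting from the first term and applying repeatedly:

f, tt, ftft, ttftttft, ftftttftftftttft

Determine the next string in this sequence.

Replace each of the 16 characters of ftftttftftftttft in place — tt ft tt ft ft ft tt ft tt ft tt ft ft ft tt ft — and concatenate.

ttftttftftftttftttftttftftftttft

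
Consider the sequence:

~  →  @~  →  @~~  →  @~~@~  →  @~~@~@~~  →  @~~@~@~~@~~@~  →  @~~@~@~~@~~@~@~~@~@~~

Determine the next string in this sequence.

This is a Fibonacci-style word recurrence s(k) = s(k−1)·s(k−2): e.g. @~·~ = @~~.
Continuing: @~~@~@~~@~~@~@~~@~@~~ · @~~@~@~~@~~@~ gives term 8.

@~~@~@~~@~~@~@~~@~@~~@~~@~@~~@~~@~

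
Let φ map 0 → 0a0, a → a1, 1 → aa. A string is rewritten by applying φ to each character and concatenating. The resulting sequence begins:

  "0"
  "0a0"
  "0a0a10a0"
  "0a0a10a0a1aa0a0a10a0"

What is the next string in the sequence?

0a0a10a0a1aa0a0a10a0a1aaa1a10a0a10a0a1aa0a0a10a0

φ(0a0a10a0a1aa0a0a10a0) expands symbol-by-symbol to 0a0 a1 0a0 a1 aa 0a0 a1 0a0 a1 aa a1 a1 0a0 a1 0a0 a1 aa 0a0 a1 0a0; joining the 20 pieces gives the next term.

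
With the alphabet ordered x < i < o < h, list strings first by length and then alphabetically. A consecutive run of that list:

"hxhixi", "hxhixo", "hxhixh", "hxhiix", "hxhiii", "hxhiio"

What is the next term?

hxhiih

Treat hxhiio as a base-4 numeral over the given alphabet and add one, carrying through any trailing h's.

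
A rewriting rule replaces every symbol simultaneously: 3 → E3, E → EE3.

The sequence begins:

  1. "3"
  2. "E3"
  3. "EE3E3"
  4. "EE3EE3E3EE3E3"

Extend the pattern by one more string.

EE3EE3E3EE3EE3E3EE3E3EE3EE3E3EE3E3

Replace each of the 13 characters of EE3EE3E3EE3E3 in place — EE3 EE3 E3 EE3 EE3 E3 EE3 E3 EE3 EE3 E3 EE3 E3 — and concatenate.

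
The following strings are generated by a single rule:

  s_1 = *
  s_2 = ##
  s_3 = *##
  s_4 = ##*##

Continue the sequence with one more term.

From term 3 onward, concatenate the second-to-last term with the last: *·## = *##, ##·*## = ##*##, …
Continuing: *## · ##*## gives term 5.

*####*##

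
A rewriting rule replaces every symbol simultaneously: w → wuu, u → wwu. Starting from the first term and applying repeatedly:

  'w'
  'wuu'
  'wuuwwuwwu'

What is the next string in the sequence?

wuuwwuwwuwuuwuuwwuwuuwuuwwu

Expanding wuuwwuwwu: w→wuu, u→wwu, u→wwu, w→wuu, w→wuu, u→wwu, w→wuu, w→wuu, u→wwu. Concatenated: wuu wwu wwu wuu wuu wwu wuu wuu wwu.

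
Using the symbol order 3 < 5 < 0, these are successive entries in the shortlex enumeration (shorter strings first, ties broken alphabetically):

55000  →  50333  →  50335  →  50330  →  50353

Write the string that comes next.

50355

The successor of 50353 increments the rightmost position that isn't already 0 and resets every position after it to 3.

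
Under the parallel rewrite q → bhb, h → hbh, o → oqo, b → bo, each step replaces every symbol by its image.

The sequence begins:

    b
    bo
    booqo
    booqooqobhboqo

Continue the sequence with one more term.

booqooqobhboqooqobhboqobohbhbooqobhboqo

Applying the rule to each of the 14 symbols of booqooqobhboqo gives the pieces bo oqo oqo bhb oqo oqo bhb oqo bo hbh bo oqo bhb oqo, which concatenate to the answer.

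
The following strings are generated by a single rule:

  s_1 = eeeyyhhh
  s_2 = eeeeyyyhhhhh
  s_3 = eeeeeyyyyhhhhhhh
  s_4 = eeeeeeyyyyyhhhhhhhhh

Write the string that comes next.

eeeeeeeyyyyyyhhhhhhhhhhh

The n-th term is n+1 e's then n y's then 2n-1 h's, where the shown terms are n = 2, 3, 4, 5.
For the next term, n = 6, so the run lengths are 7, 6, 11.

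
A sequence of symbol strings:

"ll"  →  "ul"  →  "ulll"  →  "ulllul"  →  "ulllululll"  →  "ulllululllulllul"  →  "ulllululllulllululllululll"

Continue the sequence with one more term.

ulllululllulllululllululllulllululllulllul

From term 3 onward, concatenate the last term with the second-to-last: ul·ll = ulll, ulll·ul = ulllul, …
Continuing: ulllululllulllululllululll · ulllululllulllul gives term 8.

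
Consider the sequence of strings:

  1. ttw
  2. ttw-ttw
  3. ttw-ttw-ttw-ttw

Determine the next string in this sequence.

Each string is two copies of the previous one joined by '-'.
One more doubling of ttw-ttw-ttw-ttw gives the answer.

ttw-ttw-ttw-ttw-ttw-ttw-ttw-ttw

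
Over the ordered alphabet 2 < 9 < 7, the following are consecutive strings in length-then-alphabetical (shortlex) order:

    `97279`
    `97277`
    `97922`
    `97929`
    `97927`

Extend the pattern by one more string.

The successor of 97927 increments the rightmost position that isn't already 7 and resets every position after it to 2.

97992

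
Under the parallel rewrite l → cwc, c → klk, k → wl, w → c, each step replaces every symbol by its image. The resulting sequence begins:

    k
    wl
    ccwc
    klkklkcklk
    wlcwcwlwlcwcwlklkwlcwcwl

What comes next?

Rewriting the 24 symbols of wlcwcwlwlcwcwlklkwlcwcwl one by one yields c cwc klk c klk c cwc c cwc klk c klk c cwc wl cwc wl c cwc klk c klk c cwc; concatenated:

ccwcklkcklkccwcccwcklkcklkccwcwlcwcwlccwcklkcklkccwc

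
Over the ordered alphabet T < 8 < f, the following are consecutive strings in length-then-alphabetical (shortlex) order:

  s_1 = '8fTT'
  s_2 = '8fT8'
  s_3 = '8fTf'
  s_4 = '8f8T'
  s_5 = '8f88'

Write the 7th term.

Advancing 2 positions from 8f88 through 8f88 → 8f8f reaches term 7.

8ffT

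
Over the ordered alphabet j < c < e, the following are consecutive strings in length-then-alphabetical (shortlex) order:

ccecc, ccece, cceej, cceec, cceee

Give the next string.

Treat cceee as a base-3 numeral over the given alphabet and add one, carrying through any trailing e's.

cejjj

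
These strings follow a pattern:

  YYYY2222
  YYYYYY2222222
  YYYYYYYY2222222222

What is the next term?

Reading off run lengths: Y runs 4, 6, 8; 2 runs 4, 7, 10 — each is linear in n (n = 1, 2, …).
For the next term, n = 4, so the run lengths are 10, 13.

YYYYYYYYYY2222222222222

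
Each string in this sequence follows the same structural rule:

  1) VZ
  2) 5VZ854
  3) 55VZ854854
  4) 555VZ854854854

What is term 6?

Every step adds 5 to the front and 854 to the end of the previous string.
From 555VZ854854854, 2 further steps: 555VZ854854854 → 5555VZ854854854854 → (answer).

55555VZ854854854854854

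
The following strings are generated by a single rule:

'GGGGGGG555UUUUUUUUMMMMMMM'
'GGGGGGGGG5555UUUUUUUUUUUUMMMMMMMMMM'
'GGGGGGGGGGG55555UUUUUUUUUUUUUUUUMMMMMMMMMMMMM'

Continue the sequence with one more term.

GGGGGGGGGGGGG555555UUUUUUUUUUUUUUUUUUUUMMMMMMMMMMMMMMMM

The n-th term is 2n+3 G's then n+1 5's then 4n U's then 3n+1 M's, where the shown terms are n = 2, 3, 4.
For the next term, n = 5, so the run lengths are 13, 6, 20, 16.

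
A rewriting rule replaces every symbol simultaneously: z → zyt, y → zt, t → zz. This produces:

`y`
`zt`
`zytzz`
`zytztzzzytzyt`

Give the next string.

Rewriting the 13 symbols of zytztzzzytzyt one by one yields zyt zt zz zyt zz zyt zyt zyt zt zz zyt zt zz; concatenated:

zytztzzzytzzzytzytzytztzzzytztzz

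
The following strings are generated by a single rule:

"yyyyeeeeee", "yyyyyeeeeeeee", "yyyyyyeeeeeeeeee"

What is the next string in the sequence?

The n-th term is n+1 y's then 2n e's, where the shown terms are n = 3, 4, 5.
At n = 6 the blocks have lengths 7, 12.

yyyyyyyeeeeeeeeeeee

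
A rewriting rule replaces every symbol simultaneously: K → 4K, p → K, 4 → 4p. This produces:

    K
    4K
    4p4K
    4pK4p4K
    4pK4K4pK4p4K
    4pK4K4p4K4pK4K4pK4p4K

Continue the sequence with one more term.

Rewriting the 21 symbols of 4pK4K4p4K4pK4K4pK4p4K one by one yields 4p K 4K 4p 4K 4p K 4p 4K 4p K 4K 4p 4K 4p K 4K 4p K 4p 4K; concatenated:

4pK4K4p4K4pK4p4K4pK4K4p4K4pK4K4pK4p4K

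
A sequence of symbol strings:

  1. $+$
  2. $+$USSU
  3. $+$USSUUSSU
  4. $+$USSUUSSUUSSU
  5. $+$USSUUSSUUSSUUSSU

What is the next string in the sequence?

$+$USSUUSSUUSSUUSSUUSSU

The strings grow by a fixed suffix USSU each time.
So the next term is $+$USSUUSSUUSSUUSSU·USSU.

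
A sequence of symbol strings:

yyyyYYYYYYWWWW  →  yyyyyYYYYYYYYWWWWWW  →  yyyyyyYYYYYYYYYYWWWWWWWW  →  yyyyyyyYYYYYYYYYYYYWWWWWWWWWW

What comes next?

The n-th term is n+2 y's then 2n+2 Y's then 2n W's, where the shown terms are n = 2, 3, 4, 5.
For the next term, n = 6, so the run lengths are 8, 14, 12.

yyyyyyyyYYYYYYYYYYYYYYWWWWWWWWWWWW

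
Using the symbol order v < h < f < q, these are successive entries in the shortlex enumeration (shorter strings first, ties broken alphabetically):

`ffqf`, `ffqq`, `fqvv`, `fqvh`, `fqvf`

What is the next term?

fqvq

Find the rightmost character of fqvf below q, bump it to the next letter, and reset everything to its right to v.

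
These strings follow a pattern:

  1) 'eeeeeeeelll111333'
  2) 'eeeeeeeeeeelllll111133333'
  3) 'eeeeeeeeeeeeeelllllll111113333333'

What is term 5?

The n-th term is 3n+2 e's then 2n-1 l's then n+1 1's then 2n-1 3's, where the shown terms are n = 2, 3, 4.
At n = 6 the blocks have lengths 20, 11, 7, 11.

eeeeeeeeeeeeeeeeeeeelllllllllll111111133333333333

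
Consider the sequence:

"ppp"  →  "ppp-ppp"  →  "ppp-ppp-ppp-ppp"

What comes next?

ppp-ppp-ppp-ppp-ppp-ppp-ppp-ppp

Each string is two copies of the previous one joined by '-'.
One more doubling of ppp-ppp-ppp-ppp gives the answer.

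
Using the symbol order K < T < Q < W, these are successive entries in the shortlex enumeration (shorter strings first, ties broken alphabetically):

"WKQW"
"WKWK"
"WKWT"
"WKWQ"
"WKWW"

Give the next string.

WTKK

Find the rightmost character of WKWW below W, bump it to the next letter, and reset everything to its right to K.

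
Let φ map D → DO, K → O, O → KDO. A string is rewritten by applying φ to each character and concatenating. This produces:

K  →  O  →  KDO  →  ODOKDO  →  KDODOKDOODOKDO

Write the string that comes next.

ODOKDODOKDOODOKDOKDODOKDOODOKDO

Replace each of the 14 characters of KDODOKDOODOKDO in place — O DO KDO DO KDO O DO KDO KDO DO KDO O DO KDO — and concatenate.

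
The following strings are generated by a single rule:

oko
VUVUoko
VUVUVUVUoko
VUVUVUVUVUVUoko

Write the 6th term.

Each term is the previous one with VUVU prepended.
From VUVUVUVUVUVUoko, 2 further steps: VUVUVUVUVUVUoko → VUVUVUVUVUVUVUVUoko → (answer).

VUVUVUVUVUVUVUVUVUVUoko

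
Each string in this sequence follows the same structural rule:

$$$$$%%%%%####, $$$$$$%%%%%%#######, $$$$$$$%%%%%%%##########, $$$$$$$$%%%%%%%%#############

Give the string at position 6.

Term n consists of n+3 $'s, followed by n+3 %'s, followed by 3n-2 #'s, where the shown terms are n = 2, 3, 4, 5.
For term 6, n = 7, so the run lengths are 10, 10, 19.

$$$$$$$$$$%%%%%%%%%%###################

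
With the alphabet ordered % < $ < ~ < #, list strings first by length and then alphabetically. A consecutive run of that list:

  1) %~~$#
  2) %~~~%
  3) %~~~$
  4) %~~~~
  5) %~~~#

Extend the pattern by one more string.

The successor of %~~~# increments the rightmost position that isn't already # and resets every position after it to %.

%~~#%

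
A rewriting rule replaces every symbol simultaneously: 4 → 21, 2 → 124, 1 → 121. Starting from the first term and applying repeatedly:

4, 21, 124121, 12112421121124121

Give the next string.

Rewriting the 17 symbols of 12112421121124121 one by one yields 121 124 121 121 124 21 124 121 121 124 121 121 124 21 121 124 121; concatenated:

1211241211211242112412112112412112112421121124121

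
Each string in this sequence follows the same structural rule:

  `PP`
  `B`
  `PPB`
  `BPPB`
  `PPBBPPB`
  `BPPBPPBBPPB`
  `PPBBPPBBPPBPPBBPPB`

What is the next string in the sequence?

This is a Fibonacci-style word recurrence s(k) = s(k−2)·s(k−1): e.g. PP·B = PPB.
Continuing: BPPBPPBBPPB · PPBBPPBBPPBPPBBPPB gives term 8.

BPPBPPBBPPBPPBBPPBBPPBPPBBPPB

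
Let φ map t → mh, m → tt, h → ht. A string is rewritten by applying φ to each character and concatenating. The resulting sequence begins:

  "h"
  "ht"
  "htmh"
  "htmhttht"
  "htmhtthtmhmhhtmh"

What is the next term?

htmhtthtmhmhhtmhtthttththtmhttht

Applying the rule to each of the 16 symbols of htmhtthtmhmhhtmh gives the pieces ht mh tt ht mh mh ht mh tt ht tt ht ht mh tt ht, which concatenate to the answer.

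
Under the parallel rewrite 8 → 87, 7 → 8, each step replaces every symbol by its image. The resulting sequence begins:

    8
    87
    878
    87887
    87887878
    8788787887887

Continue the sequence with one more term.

Replace each of the 13 characters of 8788787887887 in place — 87 8 87 87 8 87 8 87 87 8 87 87 8 — and concatenate.

878878788788787887878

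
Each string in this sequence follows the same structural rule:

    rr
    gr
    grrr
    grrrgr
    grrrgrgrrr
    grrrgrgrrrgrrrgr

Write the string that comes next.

grrrgrgrrrgrrrgrgrrrgrgrrr

Each term (from the third on) is the previous term followed by the one before it: term 3 = gr·rr = grrr.
So term 7 is grrrgrgrrrgrrrgr·grrrgrgrrr.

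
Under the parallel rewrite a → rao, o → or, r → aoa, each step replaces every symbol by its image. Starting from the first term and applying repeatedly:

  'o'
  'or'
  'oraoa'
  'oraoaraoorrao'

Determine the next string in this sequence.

φ(oraoaraoorrao) expands symbol-by-symbol to or aoa rao or rao aoa rao or or aoa aoa rao or; joining the 13 pieces gives the next term.

oraoaraoorraoaoaraoororaoaaoaraoor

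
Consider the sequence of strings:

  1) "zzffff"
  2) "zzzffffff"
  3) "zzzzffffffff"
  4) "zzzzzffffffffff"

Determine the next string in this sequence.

zzzzzzffffffffffff

Each string has the form z^{n} f^{2n}, where the shown terms are n = 2, 3, 4, 5.
At n = 6 the blocks have lengths 6, 12.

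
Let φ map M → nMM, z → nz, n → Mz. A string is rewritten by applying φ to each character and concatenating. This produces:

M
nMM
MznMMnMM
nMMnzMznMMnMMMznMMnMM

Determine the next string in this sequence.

MznMMnMMMznznMMnzMznMMnMMMznMMnMMnMMnzMznMMnMMMznMMnMM

Applying the rule to each of the 21 symbols of nMMnzMznMMnMMMznMMnMM gives the pieces Mz nMM nMM Mz nz nMM nz Mz nMM nMM Mz nMM nMM nMM nz Mz nMM nMM Mz nMM nMM, which concatenate to the answer.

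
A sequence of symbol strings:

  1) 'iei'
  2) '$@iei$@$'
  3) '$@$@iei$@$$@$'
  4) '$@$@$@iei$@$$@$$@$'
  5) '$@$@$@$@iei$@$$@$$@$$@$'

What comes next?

$@$@$@$@$@iei$@$$@$$@$$@$$@$

Each term wraps the previous one in $@ on the left and $@$ on the right.
One more step from $@$@$@$@iei$@$$@$$@$$@$ gives the answer.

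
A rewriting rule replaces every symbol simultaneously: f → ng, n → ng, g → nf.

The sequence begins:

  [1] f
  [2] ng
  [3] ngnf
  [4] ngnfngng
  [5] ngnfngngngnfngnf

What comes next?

φ(ngnfngngngnfngnf) expands symbol-by-symbol to ng nf ng ng ng nf ng nf ng nf ng ng ng nf ng ng; joining the 16 pieces gives the next term.

ngnfngngngnfngnfngnfngngngnfngng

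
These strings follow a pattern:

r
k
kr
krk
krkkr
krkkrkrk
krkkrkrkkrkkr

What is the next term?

krkkrkrkkrkkrkrkkrkrk

Each term (from the third on) is the previous term followed by the one before it: term 3 = k·r = kr.
So term 8 is krkkrkrkkrkkr·krkkrkrk.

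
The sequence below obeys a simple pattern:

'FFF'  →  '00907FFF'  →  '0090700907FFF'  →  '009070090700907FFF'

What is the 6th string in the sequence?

The strings grow by a fixed prefix 00907 each time.
From 009070090700907FFF, 2 further steps: 009070090700907FFF → 00907009070090700907FFF → (answer).

0090700907009070090700907FFF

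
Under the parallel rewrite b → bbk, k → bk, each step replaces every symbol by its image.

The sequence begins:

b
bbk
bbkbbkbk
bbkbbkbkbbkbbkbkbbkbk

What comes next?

Rewriting the 21 symbols of bbkbbkbkbbkbbkbkbbkbk one by one yields bbk bbk bk bbk bbk bk bbk bk bbk bbk bk bbk bbk bk bbk bk bbk bbk bk bbk bk; concatenated:

bbkbbkbkbbkbbkbkbbkbkbbkbbkbkbbkbbkbkbbkbkbbkbbkbkbbkbk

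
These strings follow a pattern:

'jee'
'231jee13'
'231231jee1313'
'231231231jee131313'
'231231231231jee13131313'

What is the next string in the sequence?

Every step adds 231 to the front and 13 to the end of the previous string.
So the next term is 231·231231231231jee13131313·13.

231231231231231jee1313131313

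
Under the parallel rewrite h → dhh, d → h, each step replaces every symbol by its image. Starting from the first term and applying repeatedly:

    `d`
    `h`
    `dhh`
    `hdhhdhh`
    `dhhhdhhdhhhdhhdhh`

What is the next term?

Rewriting the 17 symbols of dhhhdhhdhhhdhhdhh one by one yields h dhh dhh dhh h dhh dhh h dhh dhh dhh h dhh dhh h dhh dhh; concatenated:

hdhhdhhdhhhdhhdhhhdhhdhhdhhhdhhdhhhdhhdhh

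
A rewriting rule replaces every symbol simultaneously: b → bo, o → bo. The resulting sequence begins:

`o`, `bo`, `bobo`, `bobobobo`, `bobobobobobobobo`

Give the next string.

Rewriting the 16 symbols of bobobobobobobobo one by one yields bo bo bo bo bo bo bo bo bo bo bo bo bo bo bo bo; concatenated:

bobobobobobobobobobobobobobobobo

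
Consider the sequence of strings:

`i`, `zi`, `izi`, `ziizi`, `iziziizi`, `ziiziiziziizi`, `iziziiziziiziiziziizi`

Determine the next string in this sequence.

ziiziiziziiziiziziiziziiziiziziizi

Each term (from the third on) is the two preceding terms concatenated in order: term 3 = i·zi = izi.
Continuing: ziiziiziziizi · iziziiziziiziiziziizi gives term 8.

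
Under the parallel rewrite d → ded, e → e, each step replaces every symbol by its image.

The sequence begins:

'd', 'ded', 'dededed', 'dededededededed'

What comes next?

dededededededededededededededed

φ(dededededededed) expands symbol-by-symbol to ded e ded e ded e ded e ded e ded e ded e ded; joining the 15 pieces gives the next term.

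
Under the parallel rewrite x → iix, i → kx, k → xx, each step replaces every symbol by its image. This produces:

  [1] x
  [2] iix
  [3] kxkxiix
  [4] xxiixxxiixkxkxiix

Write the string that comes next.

Rewriting the 17 symbols of xxiixxxiixkxkxiix one by one yields iix iix kx kx iix iix iix kx kx iix xx iix xx iix kx kx iix; concatenated:

iixiixkxkxiixiixiixkxkxiixxxiixxxiixkxkxiix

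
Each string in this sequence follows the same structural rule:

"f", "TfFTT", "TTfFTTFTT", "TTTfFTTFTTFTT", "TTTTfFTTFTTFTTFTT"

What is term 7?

TTTTTTfFTTFTTFTTFTTFTTFTT

Every step adds T to the front and FTT to the end of the previous string.
From TTTTfFTTFTTFTTFTT, 2 further steps: TTTTfFTTFTTFTTFTT → TTTTTfFTTFTTFTTFTTFTT → (answer).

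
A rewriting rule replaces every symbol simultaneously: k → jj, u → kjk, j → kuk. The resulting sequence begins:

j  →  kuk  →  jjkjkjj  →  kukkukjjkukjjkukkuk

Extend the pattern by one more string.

Applying the rule to each of the 19 symbols of kukkukjjkukjjkukkuk gives the pieces jj kjk jj jj kjk jj kuk kuk jj kjk jj kuk kuk jj kjk jj jj kjk jj, which concatenate to the answer.

jjkjkjjjjkjkjjkukkukjjkjkjjkukkukjjkjkjjjjkjkjj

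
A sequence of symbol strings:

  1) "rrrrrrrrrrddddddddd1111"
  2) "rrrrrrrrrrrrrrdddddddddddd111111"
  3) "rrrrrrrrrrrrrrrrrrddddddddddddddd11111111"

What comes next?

rrrrrrrrrrrrrrrrrrrrrrdddddddddddddddddd1111111111

Term n consists of 4n-2 r's, followed by 3n d's, followed by 2n-2 1's, where the shown terms are n = 3, 4, 5.
Setting n = 6 gives 22, 18, 10 characters in each block.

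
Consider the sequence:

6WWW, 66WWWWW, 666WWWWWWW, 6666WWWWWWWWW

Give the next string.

Each string has the form 6^{n} W^{2n+1} (n = 1, 2, …).
At n = 5 the blocks have lengths 5, 11.

66666WWWWWWWWWWW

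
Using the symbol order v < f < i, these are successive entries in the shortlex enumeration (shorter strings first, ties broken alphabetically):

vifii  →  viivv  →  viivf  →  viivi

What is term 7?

Stepping forward 3 times from viivi: viivi → viifv → viiff, then the target.

viifi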